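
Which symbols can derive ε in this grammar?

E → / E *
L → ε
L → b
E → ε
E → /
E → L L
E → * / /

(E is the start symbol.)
ε-productions: L → ε, E → ε
So L, E are immediately nullable.
Every non-terminal is now nullable.
Nullable = { 'E', 'L' }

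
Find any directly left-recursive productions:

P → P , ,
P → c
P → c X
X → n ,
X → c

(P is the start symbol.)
Yes, P is left-recursive

Direct left recursion occurs when N → N α for some non-terminal N (the right-hand side begins with the left-hand side itself).

P → P , ,: LEFT RECURSIVE (starts with P)
P → c: starts with c
P → c X: starts with c
X → n ,: starts with n
X → c: starts with c

The grammar has direct left recursion on: P.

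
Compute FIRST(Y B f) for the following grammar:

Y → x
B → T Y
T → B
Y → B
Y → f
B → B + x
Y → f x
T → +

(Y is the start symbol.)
{ '+', 'f', 'x' }

FIRST sets of the non-terminals involved (from the grammar, by fixed-point iteration):
  FIRST(Y) = { '+', 'f', 'x' }

To compute FIRST(Y B f), process the symbols left to right:
Symbol Y is a non-terminal. Add FIRST(Y) \ {ε} = { '+', 'f', 'x' }
Y is not nullable (ε ∉ FIRST(Y)), so stop here.
FIRST(Y B f) = { '+', 'f', 'x' }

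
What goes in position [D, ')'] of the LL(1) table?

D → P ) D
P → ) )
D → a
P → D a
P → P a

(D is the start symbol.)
To find M[D, ')'], we find productions for D where ')' is in the predict set (PREDICT(N → α) = (FIRST(α) \ {ε}) ∪ (FOLLOW(N) if α ⇒* ε)).

Relevant sets:
  FIRST(P) = { ')', 'a' }

D → P ) D: PREDICT = { ')', 'a' }
  ')' is in predict set, so this production goes in M[D, ')']
D → a: PREDICT = { 'a' }

M[D, ')'] = D → P ) D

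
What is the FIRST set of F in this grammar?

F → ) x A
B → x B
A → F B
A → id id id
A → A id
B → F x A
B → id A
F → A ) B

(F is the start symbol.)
{ ')', 'id' }

To compute FIRST(F), examine every production with F on the left-hand side, reading each right-hand side left to right until a non-nullable symbol is reached.

FIRST sets of the other non-terminals involved (by the same procedure, iterated to a fixed point):
  FIRST(A) = { ')', 'id' }

From F → ) x A:
  - ')' is a terminal: add ')' and stop
From F → A ) B:
  - A is a non-terminal: add FIRST(A) \ {ε} = { ')', 'id' }
    A is not nullable, so stop

Collecting: FIRST(F) = { ')', 'id' }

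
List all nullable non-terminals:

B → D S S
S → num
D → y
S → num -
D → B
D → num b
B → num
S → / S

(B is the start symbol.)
None

There are no ε-productions, so no non-terminal can derive ε.
No non-terminals are nullable.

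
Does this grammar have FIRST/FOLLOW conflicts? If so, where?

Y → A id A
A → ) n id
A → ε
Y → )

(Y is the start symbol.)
A FIRST/FOLLOW conflict occurs when a non-terminal N has a nullable alternative N → β (β ⇒* ε) and another alternative N → α with FIRST(α) ∩ FOLLOW(N) ≠ ∅: on such a lookahead the parser cannot decide between expanding α and letting N vanish via β.

Nullable non-terminals: A.

A: nullable alternative(s) A → ε; FOLLOW(A) = { $, 'id' }
  A → ) n id: FIRST \ {ε} = { ')' } — disjoint from FOLLOW(A)
  A → ε: FIRST \ {ε} = { } — this is the only nullable alternative, skip

Y has no nullable alternative, so no FIRST/FOLLOW check is needed there.

No FIRST/FOLLOW conflicts found.

Answer: No FIRST/FOLLOW conflicts.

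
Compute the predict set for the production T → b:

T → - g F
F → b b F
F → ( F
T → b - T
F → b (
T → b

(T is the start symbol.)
{ 'b' }

PREDICT(T → b) = (FIRST(RHS) \ {ε}) ∪ (FOLLOW(T) if ε ∈ FIRST(RHS), i.e. RHS ⇒* ε)
FIRST(b) = { 'b' }
ε ∉ FIRST(b), so FOLLOW(T) is not added.
PREDICT(T → b) = { 'b' }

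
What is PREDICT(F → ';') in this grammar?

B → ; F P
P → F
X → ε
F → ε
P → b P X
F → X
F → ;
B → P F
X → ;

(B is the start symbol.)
{ ';' }

PREDICT(F → ';') = (FIRST(RHS) \ {ε}) ∪ (FOLLOW(F) if ε ∈ FIRST(RHS), i.e. RHS ⇒* ε)
FIRST(';') = { ';' }
ε ∉ FIRST(';'), so FOLLOW(F) is not added.
PREDICT(F → ';') = { ';' }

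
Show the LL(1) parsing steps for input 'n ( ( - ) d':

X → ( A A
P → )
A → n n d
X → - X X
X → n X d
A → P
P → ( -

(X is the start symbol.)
LL(1) parsing maintains a stack (initially the start symbol over $) and the input. At each step: if the stack top is a terminal, match it against the current input token; if it is a non-terminal N, replace it with the RHS of M[N, lookahead] (the unique production whose predict set contains the lookahead).

Stack is shown with the top on the left.

Stack      Input          Action
--------------------------------
X $        n ( ( - ) d $  output X → n X d
n X d $    n ( ( - ) d $  match 'n'
X d $      ( ( - ) d $    output X → ( A A
( A A d $  ( ( - ) d $    match '('
A A d $    ( - ) d $      output A → P
P A d $    ( - ) d $      output P → ( -
( - A d $  ( - ) d $      match '('
- A d $    - ) d $        match '-'
A d $      ) d $          output A → P
P d $      ) d $          output P → )
) d $      ) d $          match ')'
d $        d $            match 'd'
$          $              accept

The string is accepted.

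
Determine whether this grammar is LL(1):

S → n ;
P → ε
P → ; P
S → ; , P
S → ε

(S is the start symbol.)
Yes, the grammar is LL(1).

A grammar is LL(1) if for each non-terminal N with multiple productions, the predict sets of those productions are pairwise disjoint, where PREDICT(N → α) = (FIRST(α) \ {ε}) ∪ (FOLLOW(N) if α ⇒* ε).

Relevant sets:
  FOLLOW(S) = { $ }
  FOLLOW(P) = { $ }

For S:
  PREDICT(S → n ';') = { 'n' }
  PREDICT(S → ';' ',' P) = { ';' }
  PREDICT(S → ε) = { $ }
For P:
  PREDICT(P → ε) = { $ }
  PREDICT(P → ';' P) = { ';' }

All predict sets are disjoint. The grammar IS LL(1).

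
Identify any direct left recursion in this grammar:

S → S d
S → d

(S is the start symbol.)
Yes, S is left-recursive

S → S d: LEFT RECURSIVE (starts with S)
S → d: starts with d

The grammar has direct left recursion on: S.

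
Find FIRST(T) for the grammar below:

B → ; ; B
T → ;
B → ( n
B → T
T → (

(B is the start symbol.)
{ '(', ';' }

To compute FIRST(T), examine every production with T on the left-hand side, reading each right-hand side left to right until a non-nullable symbol is reached.

From T → ;:
  - ';' is a terminal: add ';' and stop
From T → (:
  - '(' is a terminal: add '(' and stop

Collecting: FIRST(T) = { '(', ';' }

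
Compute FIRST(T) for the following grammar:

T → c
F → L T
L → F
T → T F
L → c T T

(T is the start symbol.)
From T → c:
  - c is a terminal: add 'c' and stop
From T → T F:
  - T is the symbol being defined: contributes nothing new
    T is not nullable, so stop

Collecting: FIRST(T) = { 'c' }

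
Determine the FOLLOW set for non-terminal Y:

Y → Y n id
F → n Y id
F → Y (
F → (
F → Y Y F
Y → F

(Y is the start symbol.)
{ $, '(', 'id', 'n' }

To compute FOLLOW(Y), find every occurrence of Y on a right-hand side N → α Y β: add FIRST(β) \ {ε}, and if β is empty or nullable also add FOLLOW(N). Iterate to a fixed point.

Y is the start symbol, so $ ∈ FOLLOW(Y).
In Y → Y n id: Y is followed by n id, add FIRST(n id) \ {ε} = { 'n' }
In F → n Y id: Y is followed by id, add FIRST(id) \ {ε} = { 'id' }
In F → Y (: Y is followed by '(', add FIRST('(') \ {ε} = { '(' }
In F → Y Y F: Y is followed by Y F, add FIRST(Y F) \ {ε} = { '(', 'n' }
In F → Y Y F: Y is followed by F, add FIRST(F) \ {ε} = { '(', 'n' }

Taking the union: FOLLOW(Y) = { $, '(', 'id', 'n' }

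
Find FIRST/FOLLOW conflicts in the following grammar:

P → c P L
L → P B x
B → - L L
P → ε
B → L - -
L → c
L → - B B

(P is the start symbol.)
A FIRST/FOLLOW conflict occurs when a non-terminal N has a nullable alternative N → β (β ⇒* ε) and another alternative N → α with FIRST(α) ∩ FOLLOW(N) ≠ ∅: on such a lookahead the parser cannot decide between expanding α and letting N vanish via β.

Nullable non-terminals: P.

P: nullable alternative(s) P → ε; FOLLOW(P) = { $, '-', 'c' }
  P → c P L: FIRST \ {ε} = { 'c' } — overlaps FOLLOW(P) on { 'c' }: CONFLICT
  P → ε: FIRST \ {ε} = { } — this is the only nullable alternative, skip

B, L have no nullable alternative, so no FIRST/FOLLOW check is needed there.

So the grammar has 1 FIRST/FOLLOW conflict (marked CONFLICT above).

Answer: Yes. P → c P L with FOLLOW(P) on { 'c' }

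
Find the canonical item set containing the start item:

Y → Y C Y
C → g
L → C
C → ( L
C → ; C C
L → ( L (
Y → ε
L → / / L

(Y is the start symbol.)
{ [Y → . Y C Y], [Y → .], [Y' → . Y] }

First, augment the grammar with Y' → Y
I₀ = CLOSURE({ [Y' → . Y] }):
  [Y' → . Y] has the dot before Y: add [Y → . Y C Y], [Y → .]
No further items can be added.

I₀ = { [Y → . Y C Y], [Y → .], [Y' → . Y] }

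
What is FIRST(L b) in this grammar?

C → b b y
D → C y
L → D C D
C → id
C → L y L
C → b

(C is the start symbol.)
FIRST sets of the non-terminals involved (from the grammar, by fixed-point iteration):
  FIRST(L) = { 'b', 'id' }

To compute FIRST(L b), process the symbols left to right:
Symbol L is a non-terminal. Add FIRST(L) \ {ε} = { 'b', 'id' }
L is not nullable (ε ∉ FIRST(L)), so stop here.
FIRST(L b) = { 'b', 'id' }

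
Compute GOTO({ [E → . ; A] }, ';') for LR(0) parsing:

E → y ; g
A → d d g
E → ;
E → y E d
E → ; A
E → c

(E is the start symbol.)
GOTO(I, ';') = CLOSURE({ [A → αX.β] : [A → α.Xβ] ∈ I, X = ';' })

Items with dot before ';', with the dot advanced:
  [E → . ; A] → [E → ; . A]
Closure of the advanced items:
  [E → ; . A] has the dot before A: add [A → . d d g]

GOTO = { [A → . d d g], [E → ; . A] }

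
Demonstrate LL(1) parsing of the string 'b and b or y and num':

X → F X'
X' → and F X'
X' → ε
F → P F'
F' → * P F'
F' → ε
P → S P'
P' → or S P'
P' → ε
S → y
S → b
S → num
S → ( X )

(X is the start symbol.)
LL(1) parsing maintains a stack (initially the start symbol over $) and the input. At each step: if the stack top is a terminal, match it against the current input token; if it is a non-terminal N, replace it with the RHS of M[N, lookahead] (the unique production whose predict set contains the lookahead).

Stack is shown with the top on the left.

Stack            Input                   Action
-----------------------------------------------
X $              b and b or y and num $  output X → F X'
F X' $           b and b or y and num $  output F → P F'
P F' X' $        b and b or y and num $  output P → S P'
S P' F' X' $     b and b or y and num $  output S → b
b P' F' X' $     b and b or y and num $  match 'b'
P' F' X' $       and b or y and num $    output P' → ε
F' X' $          and b or y and num $    output F' → ε
X' $             and b or y and num $    output X' → and F X'
and F X' $       and b or y and num $    match 'and'
F X' $           b or y and num $        output F → P F'
P F' X' $        b or y and num $        output P → S P'
S P' F' X' $     b or y and num $        output S → b
b P' F' X' $     b or y and num $        match 'b'
P' F' X' $       or y and num $          output P' → or S P'
or S P' F' X' $  or y and num $          match 'or'
S P' F' X' $     y and num $             output S → y
y P' F' X' $     y and num $             match 'y'
P' F' X' $       and num $               output P' → ε
F' X' $          and num $               output F' → ε
X' $             and num $               output X' → and F X'
and F X' $       and num $               match 'and'
F X' $           num $                   output F → P F'
P F' X' $        num $                   output P → S P'
S P' F' X' $     num $                   output S → num
num P' F' X' $   num $                   match 'num'
P' F' X' $       $                       output P' → ε
F' X' $          $                       output F' → ε
X' $             $                       output X' → ε
$                $                       accept

The string is accepted.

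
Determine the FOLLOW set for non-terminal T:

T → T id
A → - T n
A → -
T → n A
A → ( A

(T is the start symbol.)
To compute FOLLOW(T), find every occurrence of T on a right-hand side N → α T β: add FIRST(β) \ {ε}, and if β is empty or nullable also add FOLLOW(N). Iterate to a fixed point.

T is the start symbol, so $ ∈ FOLLOW(T).
In T → T id: T is followed by id, add FIRST(id) \ {ε} = { 'id' }
In A → - T n: T is followed by n, add FIRST(n) \ {ε} = { 'n' }

Taking the union: FOLLOW(T) = { $, 'id', 'n' }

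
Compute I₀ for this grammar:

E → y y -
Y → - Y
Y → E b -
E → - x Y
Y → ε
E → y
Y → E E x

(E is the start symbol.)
{ [E → . - x Y], [E → . y y -], [E → . y], [E' → . E] }

First, augment the grammar with E' → E
I₀ = CLOSURE({ [E' → . E] }):
  [E' → . E] has the dot before E: add [E → . y y -], [E → . - x Y], [E → . y]
No further items can be added.

I₀ = { [E → . - x Y], [E → . y y -], [E → . y], [E' → . E] }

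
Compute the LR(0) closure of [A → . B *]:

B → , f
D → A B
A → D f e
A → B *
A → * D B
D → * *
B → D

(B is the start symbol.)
To compute CLOSURE, for each item [A → α.Bβ] where B is a non-terminal, add [B → .γ] for all productions B → γ; repeat for the newly added items until nothing changes.

Start with: [A → . B *]
  [A → . B *] has the dot before B: add [B → . , f], [B → . D]
  [B → . D] has the dot before D: add [D → . A B], [D → . * *]
  [D → . A B] has the dot before A: add [A → . D f e], [A → . * D B]
No further items can be added.

CLOSURE = { [A → . * D B], [A → . B *], [A → . D f e], [B → . , f], [B → . D], [D → . * *], [D → . A B] }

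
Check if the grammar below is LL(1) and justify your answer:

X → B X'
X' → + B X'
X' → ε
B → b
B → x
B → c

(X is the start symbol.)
A grammar is LL(1) if for each non-terminal N with multiple productions, the predict sets of those productions are pairwise disjoint, where PREDICT(N → α) = (FIRST(α) \ {ε}) ∪ (FOLLOW(N) if α ⇒* ε).

Relevant sets:
  FOLLOW(X') = { $ }

For X':
  PREDICT(X' → '+' B X') = { '+' }
  PREDICT(X' → ε) = { $ }
For B:
  PREDICT(B → b) = { 'b' }
  PREDICT(B → x) = { 'x' }
  PREDICT(B → c) = { 'c' }
X has a single production, so nothing to check there.

All predict sets are disjoint. The grammar IS LL(1).

Answer: Yes, the grammar is LL(1).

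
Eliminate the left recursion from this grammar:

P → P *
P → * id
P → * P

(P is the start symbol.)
P → * id P'
P → * P P'
P' → * P'
P' → ε

P is directly left-recursive. The standard transformation for
  A → A α₁ | ... | A α_m | β₁ | ... | β_n
is
  A  → β₁ A' | ... | β_n A'
  A' → α₁ A' | ... | α_m A' | ε

P → * id becomes P → * id P'
P → * P becomes P → * P P'
P → P * becomes P' → * P'
Add P' → ε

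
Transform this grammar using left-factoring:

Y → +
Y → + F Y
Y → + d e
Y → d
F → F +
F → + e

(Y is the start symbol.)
Left-factoring transforms A → αβ₁ | αβ₂ into A → αA' and A' → β₁ | β₂
(α is the longest common prefix among the alternatives). Repeat until
no nonterminal has two alternatives with a common prefix.

Round 1: Y has alternatives sharing prefix '+'. Introduce Y': Y → + Y'
  Add: Y' → ε
  Add: Y' → F Y
  Add: Y' → d e

No remaining common prefixes — done.

Resulting grammar:
Y → + Y'
Y' → ε
Y' → F Y
Y' → d e
Y → d
F → F +
F → + e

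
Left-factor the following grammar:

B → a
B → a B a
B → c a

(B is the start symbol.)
B → a B'
B' → ε
B' → B a
B → c a

Left-factoring transforms A → αβ₁ | αβ₂ into A → αA' and A' → β₁ | β₂
(α is the longest common prefix among the alternatives). Repeat until
no nonterminal has two alternatives with a common prefix.

Round 1: B has alternatives sharing prefix 'a'. Introduce B': B → a B'
  Add: B' → ε
  Add: B' → B a

No remaining common prefixes — done.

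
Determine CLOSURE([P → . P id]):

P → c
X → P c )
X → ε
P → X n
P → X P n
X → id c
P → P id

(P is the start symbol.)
{ [P → . P id], [P → . X P n], [P → . X n], [P → . c], [X → . P c )], [X → . id c], [X → .] }

To compute CLOSURE, for each item [A → α.Bβ] where B is a non-terminal, add [B → .γ] for all productions B → γ; repeat for the newly added items until nothing changes.

Start with: [P → . P id]
  [P → . P id] has the dot before P: add [P → . c], [P → . X n], [P → . X P n]
  [P → . X n] has the dot before X: add [X → . P c )], [X → .], [X → . id c]
No further items can be added.

CLOSURE = { [P → . P id], [P → . X P n], [P → . X n], [P → . c], [X → . P c )], [X → . id c], [X → .] }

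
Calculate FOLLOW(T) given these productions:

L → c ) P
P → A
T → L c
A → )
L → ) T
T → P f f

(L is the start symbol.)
To compute FOLLOW(T), find every occurrence of T on a right-hand side N → α T β: add FIRST(β) \ {ε}, and if β is empty or nullable also add FOLLOW(N). Iterate to a fixed point.

In L → ) T: T is at the end, add FOLLOW(L)

The FOLLOW sets referred to above (computed the same way, to a fixed point):
  FOLLOW(L) = { $, 'c' }

Taking the union: FOLLOW(T) = { $, 'c' }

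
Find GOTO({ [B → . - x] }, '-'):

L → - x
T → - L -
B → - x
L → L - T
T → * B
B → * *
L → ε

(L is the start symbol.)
GOTO(I, '-') = CLOSURE({ [A → αX.β] : [A → α.Xβ] ∈ I, X = '-' })

Items with dot before '-', with the dot advanced:
  [B → . - x] → [B → - . x]
Closure adds nothing (no advanced item has the dot before a non-terminal).

GOTO = { [B → - . x] }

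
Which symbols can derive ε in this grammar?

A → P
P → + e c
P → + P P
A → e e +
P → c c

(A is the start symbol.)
There are no ε-productions, so no non-terminal can derive ε.
No non-terminals are nullable.

Answer: None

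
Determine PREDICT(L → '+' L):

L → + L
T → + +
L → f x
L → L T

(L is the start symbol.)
{ '+' }

PREDICT(L → '+' L) = (FIRST(RHS) \ {ε}) ∪ (FOLLOW(L) if ε ∈ FIRST(RHS), i.e. RHS ⇒* ε)
FIRST('+' L) = { '+' }
ε ∉ FIRST('+' L), so FOLLOW(L) is not added.
PREDICT(L → '+' L) = { '+' }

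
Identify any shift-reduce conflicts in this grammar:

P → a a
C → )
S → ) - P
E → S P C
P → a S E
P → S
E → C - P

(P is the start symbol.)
Yes — I7: [C → ) .] vs [S → ) . - P]

A shift-reduce conflict occurs when an LR(0) state has both:
  - a complete (reduce) item [A → α .] (dot at the end), and
  - a shift item [B → β . c γ] (dot before a terminal).

Augment with P' → P and build the canonical LR(0) collection (I0 = CLOSURE({[P' → . P]}), then GOTO on every symbol after a dot until no new states appear). It has 18 states:
  I0: { [P → . S], [P → . a S E], [P → . a a], [P' → . P], [S → . ) - P] }  — shift
  I1: { [S → ) . - P] }  — shift
  I2: { [P' → P .] }  — accept
  I3: { [P → S .] }  — reduce
  I4: { [P → a . S E], [P → a . a], [S → . ) - P] }  — shift
  I5: { [C → . )], [E → . C - P], [E → . S P C], [P → a S . E], [S → . ) - P] }  — shift
  I6: { [P → a a .] }  — reduce
  I7: { [C → ) .], [S → ) . - P] }  — shift, reduce
  I8: { [E → C . - P] }  — shift
  I9: { [P → a S E .] }  — reduce
  I10: { [E → S . P C], [P → . S], [P → . a S E], [P → . a a], [S → . ) - P] }  — shift
  I11: { [C → . )], [E → S P . C] }  — shift
  I12: { [C → ) .] }  — reduce
  I13: { [E → S P C .] }  — reduce
  I14: { [E → C - . P], [P → . S], [P → . a S E], [P → . a a], [S → . ) - P] }  — shift
  I15: { [E → C - P .] }  — reduce
  I16: { [P → . S], [P → . a S E], [P → . a a], [S → ) - . P], [S → . ) - P] }  — shift
  I17: { [S → ) - P .] }  — reduce

I7 contains reduce item [C → ) .] and shift item [S → ) . - P] — shift-reduce conflict.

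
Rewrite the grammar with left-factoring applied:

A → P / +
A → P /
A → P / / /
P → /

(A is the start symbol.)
A → P / A'
A' → +
A' → ε
A' → / /
P → /

Left-factoring transforms A → αβ₁ | αβ₂ into A → αA' and A' → β₁ | β₂
(α is the longest common prefix among the alternatives). Repeat until
no nonterminal has two alternatives with a common prefix.

Round 1: A has alternatives sharing prefix 'P /'. Introduce A': A → P / A'
  Add: A' → +
  Add: A' → ε
  Add: A' → / /

No remaining common prefixes — done.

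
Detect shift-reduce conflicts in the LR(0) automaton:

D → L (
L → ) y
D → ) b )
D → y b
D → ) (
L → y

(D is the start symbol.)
Yes — I4: [L → y .] vs [D → y . b]

Augment with D' → D and build the canonical LR(0) collection (I0 = CLOSURE({[D' → . D]}), then GOTO on every symbol after a dot until no new states appear). It has 11 states:
  I0: { [D → . ) (], [D → . ) b )], [D → . L (], [D → . y b], [D' → . D], [L → . ) y], [L → . y] }  — shift
  I1: { [D → ) . (], [D → ) . b )], [L → ) . y] }  — shift
  I2: { [D' → D .] }  — accept
  I3: { [D → L . (] }  — shift
  I4: { [D → y . b], [L → y .] }  — shift, reduce
  I5: { [D → y b .] }  — reduce
  I6: { [D → L ( .] }  — reduce
  I7: { [D → ) ( .] }  — reduce
  I8: { [D → ) b . )] }  — shift
  I9: { [L → ) y .] }  — reduce
  I10: { [D → ) b ) .] }  — reduce

I4 contains reduce item [L → y .] and shift item [D → y . b] — shift-reduce conflict.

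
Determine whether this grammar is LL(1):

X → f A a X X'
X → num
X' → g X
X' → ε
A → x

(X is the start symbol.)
A grammar is LL(1) if for each non-terminal N with multiple productions, the predict sets of those productions are pairwise disjoint, where PREDICT(N → α) = (FIRST(α) \ {ε}) ∪ (FOLLOW(N) if α ⇒* ε).

Relevant sets:
  FOLLOW(X') = { $, 'g' }

For X:
  PREDICT(X → f A a X X') = { 'f' }
  PREDICT(X → num) = { 'num' }
For X':
  PREDICT(X' → g X) = { 'g' }
  PREDICT(X' → ε) = { $, 'g' }
A has a single production, so nothing to check there.

Conflict found: Predict set conflict for X': { 'g' }
The grammar is NOT LL(1).

Answer: No. Predict set conflict for X': { 'g' }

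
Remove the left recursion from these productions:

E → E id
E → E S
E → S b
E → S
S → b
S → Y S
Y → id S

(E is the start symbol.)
E → S b E'
E → S E'
E' → id E'
E' → S E'
E' → ε
S → b
S → Y S
Y → id S

E is directly left-recursive. The standard transformation for
  A → A α₁ | ... | A α_m | β₁ | ... | β_n
is
  A  → β₁ A' | ... | β_n A'
  A' → α₁ A' | ... | α_m A' | ε

E → S b becomes E → S b E'
E → S becomes E → S E'
E → E id becomes E' → id E'
E → E S becomes E' → S E'
Add E' → ε

Productions for other non-terminals are unchanged:
  S → b
  S → Y S
  Y → id S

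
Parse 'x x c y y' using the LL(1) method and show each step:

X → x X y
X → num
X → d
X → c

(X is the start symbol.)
LL(1) parsing maintains a stack (initially the start symbol over $) and the input. At each step: if the stack top is a terminal, match it against the current input token; if it is a non-terminal N, replace it with the RHS of M[N, lookahead] (the unique production whose predict set contains the lookahead).

Stack is shown with the top on the left.

Stack      Input        Action
------------------------------
X $        x x c y y $  output X → x X y
x X y $    x x c y y $  match 'x'
X y $      x c y y $    output X → x X y
x X y y $  x c y y $    match 'x'
X y y $    c y y $      output X → c
c y y $    c y y $      match 'c'
y y $      y y $        match 'y'
y $        y $          match 'y'
$          $            accept

The string is accepted.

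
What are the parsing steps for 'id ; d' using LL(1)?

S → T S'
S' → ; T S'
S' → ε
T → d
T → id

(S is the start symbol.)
LL(1) parsing maintains a stack (initially the start symbol over $) and the input. At each step: if the stack top is a terminal, match it against the current input token; if it is a non-terminal N, replace it with the RHS of M[N, lookahead] (the unique production whose predict set contains the lookahead).

Stack is shown with the top on the left.

Stack     Input     Action
--------------------------
S $       id ; d $  output S → T S'
T S' $    id ; d $  output T → id
id S' $   id ; d $  match 'id'
S' $      ; d $     output S' → ; T S'
; T S' $  ; d $     match ';'
T S' $    d $       output T → d
d S' $    d $       match 'd'
S' $      $         output S' → ε
$         $         accept

The string is accepted.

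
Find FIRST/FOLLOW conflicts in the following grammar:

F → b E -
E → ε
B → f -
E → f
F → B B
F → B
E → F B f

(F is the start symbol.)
Nullable non-terminals: E.
FIRST sets used below: FIRST(F) = { 'b', 'f' }

E: nullable alternative(s) E → ε; FOLLOW(E) = { '-' }
  E → ε: FIRST \ {ε} = { } — this is the only nullable alternative, skip
  E → f: FIRST \ {ε} = { 'f' } — disjoint from FOLLOW(E)
  E → F B f: FIRST \ {ε} = { 'b', 'f' } — disjoint from FOLLOW(E)

B, F have no nullable alternative, so no FIRST/FOLLOW check is needed there.

No FIRST/FOLLOW conflicts found.

Answer: No FIRST/FOLLOW conflicts.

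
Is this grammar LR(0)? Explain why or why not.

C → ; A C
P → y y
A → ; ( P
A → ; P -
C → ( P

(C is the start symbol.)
Yes, the grammar is LR(0)

Augment with C' → C and build the canonical LR(0) collection (I0 = CLOSURE({[C' → . C]}), then GOTO on every symbol after a dot until no new states appear). It has 14 states:
  I0: { [C → . ( P], [C → . ; A C], [C' → . C] }  — shift
  I1: { [C → ( . P], [P → . y y] }  — shift
  I2: { [A → . ; ( P], [A → . ; P -], [C → ; . A C] }  — shift
  I3: { [C' → C .] }  — accept
  I4: { [A → ; . ( P], [A → ; . P -], [P → . y y] }  — shift
  I5: { [C → . ( P], [C → . ; A C], [C → ; A . C] }  — shift
  I6: { [C → ; A C .] }  — reduce
  I7: { [A → ; ( . P], [P → . y y] }  — shift
  I8: { [A → ; P . -] }  — shift
  I9: { [P → y . y] }  — shift
  I10: { [P → y y .] }  — reduce
  I11: { [A → ; P - .] }  — reduce
  I12: { [A → ; ( P .] }  — reduce
  I13: { [C → ( P .] }  — reduce

Every state is either a pure shift/goto state or contains exactly one complete item and nothing to shift — no conflicts. The grammar is LR(0).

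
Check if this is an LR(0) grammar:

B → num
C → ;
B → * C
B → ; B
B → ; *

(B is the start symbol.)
A grammar is LR(0) if no state in the canonical LR(0) collection has:
  - both a shift item (dot before a terminal) and a complete item (shift-reduce conflict), or
  - two or more complete items (reduce-reduce conflict; the accept item [B' → B .] counts as a complete item here).

Augment with B' → B and build the canonical LR(0) collection (I0 = CLOSURE({[B' → . B]}), then GOTO on every symbol after a dot until no new states appear). It has 9 states:
  I0: { [B → . * C], [B → . ; *], [B → . ; B], [B → . num], [B' → . B] }  — shift
  I1: { [B → * . C], [C → . ;] }  — shift
  I2: { [B → . * C], [B → . ; *], [B → . ; B], [B → . num], [B → ; . *], [B → ; . B] }  — shift
  I3: { [B' → B .] }  — accept
  I4: { [B → num .] }  — reduce
  I5: { [B → * . C], [B → ; * .], [C → . ;] }  — shift, reduce
  I6: { [B → ; B .] }  — reduce
  I7: { [C → ; .] }  — reduce
  I8: { [B → * C .] }  — reduce

Conflict in state I5:
  Shift-reduce conflict between [B → ; * .] and [C → . ;]
So the grammar is NOT LR(0).

Answer: No. Shift-reduce conflict between [B → ; * .] and [C → . ;]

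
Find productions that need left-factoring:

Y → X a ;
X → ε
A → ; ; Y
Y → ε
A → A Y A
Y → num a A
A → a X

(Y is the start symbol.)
Left-factoring is needed when two productions for the same non-terminal
share a common prefix on the right-hand side.

Productions for Y:
  Y → X a ;
  Y → ε
  Y → num a A
Productions for A:
  A → ; ; Y
  A → A Y A
  A → a X

No common prefixes found.

Answer: No, left-factoring is not needed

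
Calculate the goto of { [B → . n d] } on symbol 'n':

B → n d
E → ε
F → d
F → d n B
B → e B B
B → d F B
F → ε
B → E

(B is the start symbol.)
{ [B → n . d] }

GOTO(I, 'n') = CLOSURE({ [A → αX.β] : [A → α.Xβ] ∈ I, X = 'n' })

Items with dot before 'n', with the dot advanced:
  [B → . n d] → [B → n . d]
Closure adds nothing (no advanced item has the dot before a non-terminal).

GOTO = { [B → n . d] }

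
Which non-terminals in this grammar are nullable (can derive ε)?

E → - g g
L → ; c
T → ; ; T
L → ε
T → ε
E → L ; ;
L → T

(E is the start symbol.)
ε-productions: L → ε, T → ε
So L, T are immediately nullable.
No further non-terminal can be added: every production for the remaining non-terminals contains a terminal or a non-nullable non-terminal.
Nullable = { 'L', 'T' }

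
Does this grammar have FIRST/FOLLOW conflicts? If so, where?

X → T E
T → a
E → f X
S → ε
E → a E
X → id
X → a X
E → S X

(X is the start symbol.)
Nullable non-terminals: S.
S has a nullable alternative but only one production, so nothing to check.

E, T, X have no nullable alternative, so no FIRST/FOLLOW check is needed there.

No FIRST/FOLLOW conflicts found.

Answer: No FIRST/FOLLOW conflicts.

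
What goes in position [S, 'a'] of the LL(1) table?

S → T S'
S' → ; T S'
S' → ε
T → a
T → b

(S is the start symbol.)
To find M[S, 'a'], we find productions for S where 'a' is in the predict set (PREDICT(N → α) = (FIRST(α) \ {ε}) ∪ (FOLLOW(N) if α ⇒* ε)).

Relevant sets:
  FIRST(T) = { 'a', 'b' }

S → T S': PREDICT = { 'a', 'b' }
  'a' is in predict set, so this production goes in M[S, 'a']

M[S, 'a'] = S → T S'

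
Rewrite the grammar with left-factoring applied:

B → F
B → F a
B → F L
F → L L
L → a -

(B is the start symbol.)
Left-factoring transforms A → αβ₁ | αβ₂ into A → αA' and A' → β₁ | β₂
(α is the longest common prefix among the alternatives). Repeat until
no nonterminal has two alternatives with a common prefix.

Round 1: B has alternatives sharing prefix 'F'. Introduce B': B → F B'
  Add: B' → ε
  Add: B' → a
  Add: B' → L

No remaining common prefixes — done.

Resulting grammar:
B → F B'
B' → ε
B' → a
B' → L
F → L L
L → a -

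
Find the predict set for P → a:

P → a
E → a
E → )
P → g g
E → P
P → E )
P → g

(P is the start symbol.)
{ 'a' }

PREDICT(P → a) = (FIRST(RHS) \ {ε}) ∪ (FOLLOW(P) if ε ∈ FIRST(RHS), i.e. RHS ⇒* ε)
FIRST(a) = { 'a' }
ε ∉ FIRST(a), so FOLLOW(P) is not added.
PREDICT(P → a) = { 'a' }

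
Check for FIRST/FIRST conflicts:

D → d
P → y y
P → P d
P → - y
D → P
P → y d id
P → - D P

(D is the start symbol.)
FIRST sets of the non-terminals at (or reachable through a nullable prefix from) the front of some alternative:
  FIRST(P) = { '-', 'y' }

Productions for D:
  D → d: FIRST = { 'd' }
  D → P: FIRST = { '-', 'y' }
Productions for P:
  P → y y: FIRST = { 'y' }
  P → P d: FIRST = { '-', 'y' }
  P → - y: FIRST = { '-' }
  P → y d id: FIRST = { 'y' }
  P → - D P: FIRST = { '-' }

Conflict for P: P → y y and P → P d
  Overlap: { 'y' }
Conflict for P: P → y y and P → y d id
  Overlap: { 'y' }
Conflict for P: P → P d and P → - y
  Overlap: { '-' }
Conflict for P: P → P d and P → y d id
  Overlap: { 'y' }
Conflict for P: P → P d and P → - D P
  Overlap: { '-' }
Conflict for P: P → - y and P → - D P
  Overlap: { '-' }

Answer: Yes. P → y y / P → P d on { 'y' }; P → y y / P → y d id on { 'y' }; P → P d / P → '-' y on { '-' }; P → P d / P → y d id on { 'y' }; P → P d / P → '-' D P on { '-' }; P → '-' y / P → '-' D P on { '-' }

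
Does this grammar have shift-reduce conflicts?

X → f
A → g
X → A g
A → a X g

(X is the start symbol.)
A shift-reduce conflict occurs when an LR(0) state has both:
  - a complete (reduce) item [A → α .] (dot at the end), and
  - a shift item [B → β . c γ] (dot before a terminal).

Augment with X' → X and build the canonical LR(0) collection (I0 = CLOSURE({[X' → . X]}), then GOTO on every symbol after a dot until no new states appear). It has 9 states:
  I0: { [A → . a X g], [A → . g], [X → . A g], [X → . f], [X' → . X] }  — shift
  I1: { [X → A . g] }  — shift
  I2: { [X' → X .] }  — accept
  I3: { [A → . a X g], [A → . g], [A → a . X g], [X → . A g], [X → . f] }  — shift
  I4: { [X → f .] }  — reduce
  I5: { [A → g .] }  — reduce
  I6: { [A → a X . g] }  — shift
  I7: { [A → a X g .] }  — reduce
  I8: { [X → A g .] }  — reduce

No state contains both a complete item and a shift item.

Answer: No shift-reduce conflicts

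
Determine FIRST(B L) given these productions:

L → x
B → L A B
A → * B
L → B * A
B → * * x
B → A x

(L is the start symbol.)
FIRST sets of the non-terminals involved (from the grammar, by fixed-point iteration):
  FIRST(B) = { '*', 'x' }

To compute FIRST(B L), process the symbols left to right:
Symbol B is a non-terminal. Add FIRST(B) \ {ε} = { '*', 'x' }
B is not nullable (ε ∉ FIRST(B)), so stop here.
FIRST(B L) = { '*', 'x' }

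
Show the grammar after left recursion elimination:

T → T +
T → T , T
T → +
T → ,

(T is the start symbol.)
T is directly left-recursive. The standard transformation for
  A → A α₁ | ... | A α_m | β₁ | ... | β_n
is
  A  → β₁ A' | ... | β_n A'
  A' → α₁ A' | ... | α_m A' | ε

T → + becomes T → + T'
T → , becomes T → , T'
T → T + becomes T' → + T'
T → T , T becomes T' → , T T'
Add T' → ε

Resulting grammar:
T → + T'
T → , T'
T' → + T'
T' → , T T'
T' → ε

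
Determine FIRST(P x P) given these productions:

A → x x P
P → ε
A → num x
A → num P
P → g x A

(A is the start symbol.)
{ 'g', 'x' }

FIRST sets of the non-terminals involved (from the grammar, by fixed-point iteration):
  FIRST(P) = { 'g', ε }

To compute FIRST(P x P), process the symbols left to right:
Symbol P is a non-terminal. Add FIRST(P) \ {ε} = { 'g' }
P is nullable (ε ∈ FIRST(P)), continue to the next symbol.
Symbol x is a terminal. Add 'x' and stop.
FIRST(P x P) = { 'g', 'x' }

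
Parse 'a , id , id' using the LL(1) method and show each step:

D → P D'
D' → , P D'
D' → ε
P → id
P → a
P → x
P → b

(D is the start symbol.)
Stack is shown with the top on the left.

Stack     Input          Action
-------------------------------
D $       a , id , id $  output D → P D'
P D' $    a , id , id $  output P → a
a D' $    a , id , id $  match 'a'
D' $      , id , id $    output D' → , P D'
, P D' $  , id , id $    match ','
P D' $    id , id $      output P → id
id D' $   id , id $      match 'id'
D' $      , id $         output D' → , P D'
, P D' $  , id $         match ','
P D' $    id $           output P → id
id D' $   id $           match 'id'
D' $      $              output D' → ε
$         $              accept

The string is accepted.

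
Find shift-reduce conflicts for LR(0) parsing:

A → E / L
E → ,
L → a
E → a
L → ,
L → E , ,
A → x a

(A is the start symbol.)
A shift-reduce conflict occurs when an LR(0) state has both:
  - a complete (reduce) item [A → α .] (dot at the end), and
  - a shift item [B → β . c γ] (dot before a terminal).

Augment with A' → A and build the canonical LR(0) collection (I0 = CLOSURE({[A' → . A]}), then GOTO on every symbol after a dot until no new states appear). It has 14 states:
  I0: { [A → . E / L], [A → . x a], [A' → . A], [E → . ,], [E → . a] }  — shift
  I1: { [E → , .] }  — reduce
  I2: { [A' → A .] }  — accept
  I3: { [A → E . / L] }  — shift
  I4: { [E → a .] }  — reduce
  I5: { [A → x . a] }  — shift
  I6: { [A → x a .] }  — reduce
  I7: { [A → E / . L], [E → . ,], [E → . a], [L → . ,], [L → . E , ,], [L → . a] }  — shift
  I8: { [E → , .], [L → , .] }  — 2 reduces
  I9: { [L → E . , ,] }  — shift
  I10: { [A → E / L .] }  — reduce
  I11: { [E → a .], [L → a .] }  — 2 reduces
  I12: { [L → E , . ,] }  — shift
  I13: { [L → E , , .] }  — reduce

No state contains both a complete item and a shift item.

Answer: No shift-reduce conflicts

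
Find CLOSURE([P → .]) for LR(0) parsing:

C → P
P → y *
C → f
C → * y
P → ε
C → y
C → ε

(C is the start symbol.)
{ [P → .] }

To compute CLOSURE, for each item [A → α.Bβ] where B is a non-terminal, add [B → .γ] for all productions B → γ; repeat for the newly added items until nothing changes.

Start with: [P → .]
The dot is at the end, so nothing is added.

CLOSURE = { [P → .] }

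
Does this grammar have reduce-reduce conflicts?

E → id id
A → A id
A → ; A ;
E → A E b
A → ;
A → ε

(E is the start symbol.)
A reduce-reduce conflict occurs when an LR(0) state has two complete items [A → α .] and [B → β .] — both call for a reduction, and with no lookahead the parser cannot choose between them.

Augment with E' → E and build the canonical LR(0) collection (I0 = CLOSURE({[E' → . E]}), then GOTO on every symbol after a dot until no new states appear). It has 12 states:
  I0: { [A → . ; A ;], [A → . ;], [A → . A id], [A → .], [E → . A E b], [E → . id id], [E' → . E] }  — shift, reduce
  I1: { [A → . ; A ;], [A → . ;], [A → . A id], [A → .], [A → ; . A ;], [A → ; .] }  — shift, 2 reduces
  I2: { [A → . ; A ;], [A → . ;], [A → . A id], [A → .], [A → A . id], [E → . A E b], [E → . id id], [E → A . E b] }  — shift, reduce
  I3: { [E' → E .] }  — accept
  I4: { [E → id . id] }  — shift
  I5: { [E → id id .] }  — reduce
  I6: { [E → A E . b] }  — shift
  I7: { [A → A id .], [E → id . id] }  — shift, reduce
  I8: { [E → A E b .] }  — reduce
  I9: { [A → ; A . ;], [A → A . id] }  — shift
  I10: { [A → ; A ; .] }  — reduce
  I11: { [A → A id .] }  — reduce

I1 contains complete items [A → .], [A → ; .] — reduce-reduce conflict.

Answer: Yes — I1: [A → .] vs [A → ; .]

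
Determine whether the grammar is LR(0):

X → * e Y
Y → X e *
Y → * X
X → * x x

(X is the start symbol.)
Augment with X' → X and build the canonical LR(0) collection (I0 = CLOSURE({[X' → . X]}), then GOTO on every symbol after a dot until no new states appear). It has 12 states:
  I0: { [X → . * e Y], [X → . * x x], [X' → . X] }  — shift
  I1: { [X → * . e Y], [X → * . x x] }  — shift
  I2: { [X' → X .] }  — accept
  I3: { [X → * e . Y], [X → . * e Y], [X → . * x x], [Y → . * X], [Y → . X e *] }  — shift
  I4: { [X → * x . x] }  — shift
  I5: { [X → * x x .] }  — reduce
  I6: { [X → * . e Y], [X → * . x x], [X → . * e Y], [X → . * x x], [Y → * . X] }  — shift
  I7: { [Y → X . e *] }  — shift
  I8: { [X → * e Y .] }  — reduce
  I9: { [Y → X e . *] }  — shift
  I10: { [Y → X e * .] }  — reduce
  I11: { [Y → * X .] }  — reduce

Every state is either a pure shift/goto state or contains exactly one complete item and nothing to shift — no conflicts. The grammar is LR(0).

Answer: Yes, the grammar is LR(0)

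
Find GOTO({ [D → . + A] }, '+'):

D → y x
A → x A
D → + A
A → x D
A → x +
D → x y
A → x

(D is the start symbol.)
GOTO(I, '+') = CLOSURE({ [A → αX.β] : [A → α.Xβ] ∈ I, X = '+' })

Items with dot before '+', with the dot advanced:
  [D → . + A] → [D → + . A]
Closure of the advanced items:
  [D → + . A] has the dot before A: add [A → . x A], [A → . x D], [A → . x +], [A → . x]

GOTO = { [A → . x +], [A → . x A], [A → . x D], [A → . x], [D → + . A] }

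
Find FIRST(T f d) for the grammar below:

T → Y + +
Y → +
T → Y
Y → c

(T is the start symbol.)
{ '+', 'c' }

FIRST sets of the non-terminals involved (from the grammar, by fixed-point iteration):
  FIRST(T) = { '+', 'c' }

To compute FIRST(T f d), process the symbols left to right:
Symbol T is a non-terminal. Add FIRST(T) \ {ε} = { '+', 'c' }
T is not nullable (ε ∉ FIRST(T)), so stop here.
FIRST(T f d) = { '+', 'c' }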